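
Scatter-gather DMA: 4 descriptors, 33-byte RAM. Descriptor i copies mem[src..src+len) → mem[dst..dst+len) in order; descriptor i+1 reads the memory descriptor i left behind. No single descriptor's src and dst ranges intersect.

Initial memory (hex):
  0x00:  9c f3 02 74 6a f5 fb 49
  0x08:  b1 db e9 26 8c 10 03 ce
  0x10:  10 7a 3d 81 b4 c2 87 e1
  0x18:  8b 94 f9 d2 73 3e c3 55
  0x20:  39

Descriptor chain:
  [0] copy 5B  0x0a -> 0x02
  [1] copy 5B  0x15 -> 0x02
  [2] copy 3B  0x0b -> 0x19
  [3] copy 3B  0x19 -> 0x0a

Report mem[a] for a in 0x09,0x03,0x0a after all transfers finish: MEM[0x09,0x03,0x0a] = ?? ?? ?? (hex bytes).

#0 dst[0x02+5] := {0xe9,0x26,0x8c,0x10,0x03}
#1 dst[0x02+5] := {0xc2,0x87,0xe1,0x8b,0x94}
#2 dst[0x19+3] := {0x26,0x8c,0x10}
#3 dst[0x0a+3] := {0x26,0x8c,0x10}
query mem[0x09]=0xdb, mem[0x03]=0x87, mem[0x0a]=0x26

MEM[0x09,0x03,0x0a] = db 87 26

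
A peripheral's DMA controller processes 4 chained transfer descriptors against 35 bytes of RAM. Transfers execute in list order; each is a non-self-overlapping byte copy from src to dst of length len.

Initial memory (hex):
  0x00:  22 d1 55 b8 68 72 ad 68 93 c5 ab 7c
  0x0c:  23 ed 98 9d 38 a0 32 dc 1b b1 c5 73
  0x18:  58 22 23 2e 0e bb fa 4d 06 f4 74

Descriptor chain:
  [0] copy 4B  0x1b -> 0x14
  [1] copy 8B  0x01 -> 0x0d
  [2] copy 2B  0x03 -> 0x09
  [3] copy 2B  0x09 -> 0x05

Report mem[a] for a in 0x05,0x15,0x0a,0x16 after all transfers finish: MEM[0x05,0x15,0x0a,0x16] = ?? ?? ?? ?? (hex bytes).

D0: mem[0x14..0x17] <- [2e 0e bb fa]
D1: mem[0x0d..0x14] <- [d1 55 b8 68 72 ad 68 93]
D2: mem[0x09..0x0a] <- [b8 68]
D3: mem[0x05..0x06] <- [b8 68]
query mem[0x05]=0xb8, mem[0x15]=0x0e, mem[0x0a]=0x68, mem[0x16]=0xbb

MEM[0x05,0x15,0x0a,0x16] = b8 0e 68 bb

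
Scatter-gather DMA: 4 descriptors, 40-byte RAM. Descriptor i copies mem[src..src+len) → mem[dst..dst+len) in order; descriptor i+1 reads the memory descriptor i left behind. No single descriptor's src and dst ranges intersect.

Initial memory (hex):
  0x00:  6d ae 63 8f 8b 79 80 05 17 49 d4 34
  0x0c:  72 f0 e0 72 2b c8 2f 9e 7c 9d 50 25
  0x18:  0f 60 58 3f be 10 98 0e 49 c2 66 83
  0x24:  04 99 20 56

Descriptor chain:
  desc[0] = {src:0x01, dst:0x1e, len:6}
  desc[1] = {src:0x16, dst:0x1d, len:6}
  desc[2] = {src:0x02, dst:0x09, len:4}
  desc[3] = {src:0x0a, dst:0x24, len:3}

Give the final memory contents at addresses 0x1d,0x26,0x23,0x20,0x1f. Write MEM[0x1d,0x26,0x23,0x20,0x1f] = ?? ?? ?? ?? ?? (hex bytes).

#0 dst[0x1e+6] := {0xae,0x63,0x8f,0x8b,0x79,0x80}
#1 dst[0x1d+6] := {0x50,0x25,0x0f,0x60,0x58,0x3f}
#2 dst[0x09+4] := {0x63,0x8f,0x8b,0x79}
#3 dst[0x24+3] := {0x8f,0x8b,0x79}
query mem[0x1d]=0x50, mem[0x26]=0x79, mem[0x23]=0x80, mem[0x20]=0x60, mem[0x1f]=0x0f

MEM[0x1d,0x26,0x23,0x20,0x1f] = 50 79 80 60 0f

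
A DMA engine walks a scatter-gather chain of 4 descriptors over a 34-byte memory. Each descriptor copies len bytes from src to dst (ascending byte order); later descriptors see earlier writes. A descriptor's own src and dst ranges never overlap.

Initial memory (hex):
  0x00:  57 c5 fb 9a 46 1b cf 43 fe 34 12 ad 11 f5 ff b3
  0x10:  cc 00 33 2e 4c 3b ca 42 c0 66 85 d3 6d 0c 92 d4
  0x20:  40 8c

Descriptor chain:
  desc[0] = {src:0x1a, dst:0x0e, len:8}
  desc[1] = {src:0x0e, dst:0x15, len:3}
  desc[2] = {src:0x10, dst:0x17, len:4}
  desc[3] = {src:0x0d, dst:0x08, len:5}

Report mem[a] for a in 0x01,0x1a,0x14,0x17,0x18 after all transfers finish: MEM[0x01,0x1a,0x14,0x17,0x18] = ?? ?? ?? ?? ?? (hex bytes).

MEM[0x01,0x1a,0x14,0x17,0x18] = c5 d4 40 6d 0c

  after D0: wrote 8B at 0x0e = 85d36d0c92d4408c
  after D1: wrote 3B at 0x15 = 85d36d
  after D2: wrote 4B at 0x17 = 6d0c92d4
  after D3: wrote 5B at 0x08 = f585d36d0c
query mem[0x01]=0xc5, mem[0x1a]=0xd4, mem[0x14]=0x40, mem[0x17]=0x6d, mem[0x18]=0x0c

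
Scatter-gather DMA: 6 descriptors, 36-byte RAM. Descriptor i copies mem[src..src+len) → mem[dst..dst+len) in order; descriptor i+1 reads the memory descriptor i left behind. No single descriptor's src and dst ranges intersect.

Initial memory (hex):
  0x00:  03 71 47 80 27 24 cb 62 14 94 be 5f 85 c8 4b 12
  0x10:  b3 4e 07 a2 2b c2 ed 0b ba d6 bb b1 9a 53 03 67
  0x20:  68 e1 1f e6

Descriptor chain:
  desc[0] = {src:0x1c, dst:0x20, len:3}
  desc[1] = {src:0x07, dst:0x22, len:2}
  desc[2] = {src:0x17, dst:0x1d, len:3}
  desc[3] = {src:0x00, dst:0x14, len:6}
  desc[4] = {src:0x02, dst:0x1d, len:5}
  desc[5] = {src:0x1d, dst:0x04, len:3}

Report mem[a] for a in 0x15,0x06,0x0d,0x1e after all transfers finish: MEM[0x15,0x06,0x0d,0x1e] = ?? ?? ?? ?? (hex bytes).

MEM[0x15,0x06,0x0d,0x1e] = 71 27 c8 80

  after D0: wrote 3B at 0x20 = 9a5303
  after D1: wrote 2B at 0x22 = 6214
  after D2: wrote 3B at 0x1d = 0bbad6
  after D3: wrote 6B at 0x14 = 037147802724
  after D4: wrote 5B at 0x1d = 47802724cb
  after D5: wrote 3B at 0x04 = 478027
query mem[0x15]=0x71, mem[0x06]=0x27, mem[0x0d]=0xc8, mem[0x1e]=0x80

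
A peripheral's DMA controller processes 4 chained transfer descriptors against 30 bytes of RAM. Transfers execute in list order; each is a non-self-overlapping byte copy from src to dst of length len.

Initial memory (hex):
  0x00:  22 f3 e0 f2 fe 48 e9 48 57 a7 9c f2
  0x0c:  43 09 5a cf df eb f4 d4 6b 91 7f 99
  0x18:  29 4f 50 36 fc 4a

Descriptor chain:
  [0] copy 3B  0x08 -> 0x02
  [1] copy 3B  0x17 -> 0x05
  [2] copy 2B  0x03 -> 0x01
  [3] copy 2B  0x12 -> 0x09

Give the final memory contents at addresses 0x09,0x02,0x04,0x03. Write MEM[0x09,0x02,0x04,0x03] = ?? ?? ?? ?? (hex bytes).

MEM[0x09,0x02,0x04,0x03] = f4 9c 9c a7

D0: mem[0x02..0x04] <- [57 a7 9c]
D1: mem[0x05..0x07] <- [99 29 4f]
D2: mem[0x01..0x02] <- [a7 9c]
D3: mem[0x09..0x0a] <- [f4 d4]
query mem[0x09]=0xf4, mem[0x02]=0x9c, mem[0x04]=0x9c, mem[0x03]=0xa7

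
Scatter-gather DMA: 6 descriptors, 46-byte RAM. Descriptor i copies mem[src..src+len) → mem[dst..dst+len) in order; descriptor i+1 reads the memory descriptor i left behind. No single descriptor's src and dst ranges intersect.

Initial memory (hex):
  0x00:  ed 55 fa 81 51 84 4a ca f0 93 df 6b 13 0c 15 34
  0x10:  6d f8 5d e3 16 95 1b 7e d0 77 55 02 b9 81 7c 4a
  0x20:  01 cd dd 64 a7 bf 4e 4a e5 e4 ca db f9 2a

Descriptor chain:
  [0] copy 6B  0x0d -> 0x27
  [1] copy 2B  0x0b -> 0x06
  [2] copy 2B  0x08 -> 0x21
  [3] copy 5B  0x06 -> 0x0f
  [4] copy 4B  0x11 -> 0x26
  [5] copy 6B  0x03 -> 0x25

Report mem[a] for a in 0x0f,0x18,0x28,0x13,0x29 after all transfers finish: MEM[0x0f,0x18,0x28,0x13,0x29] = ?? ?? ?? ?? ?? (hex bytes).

[0] 0x0d->0x27 len=6 : 0c 15 34 6d f8 5d
[1] 0x0b->0x06 len=2 : 6b 13
[2] 0x08->0x21 len=2 : f0 93
[3] 0x06->0x0f len=5 : 6b 13 f0 93 df
[4] 0x11->0x26 len=4 : f0 93 df 16
[5] 0x03->0x25 len=6 : 81 51 84 6b 13 f0
query mem[0x0f]=0x6b, mem[0x18]=0xd0, mem[0x28]=0x6b, mem[0x13]=0xdf, mem[0x29]=0x13

MEM[0x0f,0x18,0x28,0x13,0x29] = 6b d0 6b df 13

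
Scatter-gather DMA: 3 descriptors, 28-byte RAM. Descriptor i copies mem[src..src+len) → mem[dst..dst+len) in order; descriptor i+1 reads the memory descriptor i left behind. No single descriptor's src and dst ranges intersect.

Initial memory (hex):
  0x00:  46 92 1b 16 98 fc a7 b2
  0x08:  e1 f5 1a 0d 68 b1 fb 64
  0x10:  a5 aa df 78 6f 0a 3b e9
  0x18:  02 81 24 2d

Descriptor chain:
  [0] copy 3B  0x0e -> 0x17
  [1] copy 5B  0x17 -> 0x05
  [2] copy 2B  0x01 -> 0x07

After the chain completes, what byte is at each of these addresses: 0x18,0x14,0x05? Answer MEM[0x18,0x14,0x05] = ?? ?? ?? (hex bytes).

MEM[0x18,0x14,0x05] = 64 6f fb

D0: mem[0x17..0x19] <- [fb 64 a5]
D1: mem[0x05..0x09] <- [fb 64 a5 24 2d]
D2: mem[0x07..0x08] <- [92 1b]
query mem[0x18]=0x64, mem[0x14]=0x6f, mem[0x05]=0xfb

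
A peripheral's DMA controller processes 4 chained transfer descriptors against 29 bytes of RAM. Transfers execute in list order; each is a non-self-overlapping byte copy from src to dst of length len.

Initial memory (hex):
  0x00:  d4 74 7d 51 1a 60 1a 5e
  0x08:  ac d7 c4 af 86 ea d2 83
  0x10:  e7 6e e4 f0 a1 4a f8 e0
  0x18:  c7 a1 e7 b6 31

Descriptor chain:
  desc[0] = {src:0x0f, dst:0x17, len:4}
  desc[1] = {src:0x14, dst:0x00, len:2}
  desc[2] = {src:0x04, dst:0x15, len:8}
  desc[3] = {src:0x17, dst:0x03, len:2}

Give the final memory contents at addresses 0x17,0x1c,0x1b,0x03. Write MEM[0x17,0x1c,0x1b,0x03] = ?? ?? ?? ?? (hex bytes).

MEM[0x17,0x1c,0x1b,0x03] = 1a af c4 1a

  after D0: wrote 4B at 0x17 = 83e76ee4
  after D1: wrote 2B at 0x00 = a14a
  after D2: wrote 8B at 0x15 = 1a601a5eacd7c4af
  after D3: wrote 2B at 0x03 = 1a5e
query mem[0x17]=0x1a, mem[0x1c]=0xaf, mem[0x1b]=0xc4, mem[0x03]=0x1a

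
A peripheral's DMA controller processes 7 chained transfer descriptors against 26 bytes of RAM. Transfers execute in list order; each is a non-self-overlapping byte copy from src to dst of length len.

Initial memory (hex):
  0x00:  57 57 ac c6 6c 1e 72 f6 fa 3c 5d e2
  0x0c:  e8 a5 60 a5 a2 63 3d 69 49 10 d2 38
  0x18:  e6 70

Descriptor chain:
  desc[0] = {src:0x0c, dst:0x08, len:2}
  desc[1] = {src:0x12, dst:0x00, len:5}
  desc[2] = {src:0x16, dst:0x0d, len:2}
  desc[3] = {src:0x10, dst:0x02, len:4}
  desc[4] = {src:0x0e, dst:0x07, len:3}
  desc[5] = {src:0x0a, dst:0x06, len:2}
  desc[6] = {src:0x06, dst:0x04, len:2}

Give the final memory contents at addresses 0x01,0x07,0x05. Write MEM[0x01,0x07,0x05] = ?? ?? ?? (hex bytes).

  after D0: wrote 2B at 0x08 = e8a5
  after D1: wrote 5B at 0x00 = 3d694910d2
  after D2: wrote 2B at 0x0d = d238
  after D3: wrote 4B at 0x02 = a2633d69
  after D4: wrote 3B at 0x07 = 38a5a2
  after D5: wrote 2B at 0x06 = 5de2
  after D6: wrote 2B at 0x04 = 5de2
query mem[0x01]=0x69, mem[0x07]=0xe2, mem[0x05]=0xe2

MEM[0x01,0x07,0x05] = 69 e2 e2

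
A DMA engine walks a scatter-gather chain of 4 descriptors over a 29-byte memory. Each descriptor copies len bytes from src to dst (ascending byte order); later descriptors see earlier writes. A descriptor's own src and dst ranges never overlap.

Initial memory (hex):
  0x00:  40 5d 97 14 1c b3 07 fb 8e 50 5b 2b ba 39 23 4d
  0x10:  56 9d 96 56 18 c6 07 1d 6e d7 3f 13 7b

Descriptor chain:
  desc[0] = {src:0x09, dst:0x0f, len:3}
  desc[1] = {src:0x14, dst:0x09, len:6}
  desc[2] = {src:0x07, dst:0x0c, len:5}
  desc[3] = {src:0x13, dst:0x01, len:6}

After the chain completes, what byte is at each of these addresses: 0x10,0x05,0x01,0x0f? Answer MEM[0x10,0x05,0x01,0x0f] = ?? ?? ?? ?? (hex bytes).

MEM[0x10,0x05,0x01,0x0f] = 07 1d 56 c6

D0: mem[0x0f..0x11] <- [50 5b 2b]
D1: mem[0x09..0x0e] <- [18 c6 07 1d 6e d7]
D2: mem[0x0c..0x10] <- [fb 8e 18 c6 07]
D3: mem[0x01..0x06] <- [56 18 c6 07 1d 6e]
query mem[0x10]=0x07, mem[0x05]=0x1d, mem[0x01]=0x56, mem[0x0f]=0xc6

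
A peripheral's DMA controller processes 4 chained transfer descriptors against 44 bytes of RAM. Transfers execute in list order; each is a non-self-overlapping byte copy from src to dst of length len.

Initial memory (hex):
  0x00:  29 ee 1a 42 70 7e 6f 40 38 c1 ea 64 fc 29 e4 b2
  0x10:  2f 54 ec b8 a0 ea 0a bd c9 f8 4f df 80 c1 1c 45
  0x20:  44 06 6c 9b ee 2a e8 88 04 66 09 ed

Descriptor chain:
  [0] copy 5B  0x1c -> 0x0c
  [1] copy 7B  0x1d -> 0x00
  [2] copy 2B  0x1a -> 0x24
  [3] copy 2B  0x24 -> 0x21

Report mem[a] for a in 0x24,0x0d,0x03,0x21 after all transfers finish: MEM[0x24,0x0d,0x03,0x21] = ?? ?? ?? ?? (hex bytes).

D0: mem[0x0c..0x10] <- [80 c1 1c 45 44]
D1: mem[0x00..0x06] <- [c1 1c 45 44 06 6c 9b]
D2: mem[0x24..0x25] <- [4f df]
D3: mem[0x21..0x22] <- [4f df]
query mem[0x24]=0x4f, mem[0x0d]=0xc1, mem[0x03]=0x44, mem[0x21]=0x4f

MEM[0x24,0x0d,0x03,0x21] = 4f c1 44 4f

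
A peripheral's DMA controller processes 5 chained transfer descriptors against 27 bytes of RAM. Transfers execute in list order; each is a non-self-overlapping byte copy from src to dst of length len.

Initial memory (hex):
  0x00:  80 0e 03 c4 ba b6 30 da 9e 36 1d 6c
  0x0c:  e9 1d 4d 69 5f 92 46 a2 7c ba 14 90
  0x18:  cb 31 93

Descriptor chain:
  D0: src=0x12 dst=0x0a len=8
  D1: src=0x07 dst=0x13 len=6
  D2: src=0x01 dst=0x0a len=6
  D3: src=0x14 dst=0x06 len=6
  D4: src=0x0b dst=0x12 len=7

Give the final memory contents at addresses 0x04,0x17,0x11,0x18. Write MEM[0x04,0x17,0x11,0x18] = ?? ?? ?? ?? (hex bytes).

[0] 0x12->0x0a len=8 : 46 a2 7c ba 14 90 cb 31
[1] 0x07->0x13 len=6 : da 9e 36 46 a2 7c
[2] 0x01->0x0a len=6 : 0e 03 c4 ba b6 30
[3] 0x14->0x06 len=6 : 9e 36 46 a2 7c 31
[4] 0x0b->0x12 len=7 : 31 c4 ba b6 30 cb 31
query mem[0x04]=0xba, mem[0x17]=0xcb, mem[0x11]=0x31, mem[0x18]=0x31

MEM[0x04,0x17,0x11,0x18] = ba cb 31 31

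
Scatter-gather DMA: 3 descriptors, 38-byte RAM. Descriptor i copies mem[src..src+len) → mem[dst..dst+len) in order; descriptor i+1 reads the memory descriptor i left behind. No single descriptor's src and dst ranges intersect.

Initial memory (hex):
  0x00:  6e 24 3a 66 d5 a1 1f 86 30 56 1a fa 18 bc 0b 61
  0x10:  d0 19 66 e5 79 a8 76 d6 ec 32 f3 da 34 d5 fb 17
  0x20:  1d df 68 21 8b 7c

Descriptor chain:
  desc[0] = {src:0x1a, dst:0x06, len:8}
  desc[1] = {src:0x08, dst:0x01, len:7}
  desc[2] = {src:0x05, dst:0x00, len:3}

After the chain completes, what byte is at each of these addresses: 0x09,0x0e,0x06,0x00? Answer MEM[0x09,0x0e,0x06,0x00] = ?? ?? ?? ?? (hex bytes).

#0 dst[0x06+8] := {0xf3,0xda,0x34,0xd5,0xfb,0x17,0x1d,0xdf}
#1 dst[0x01+7] := {0x34,0xd5,0xfb,0x17,0x1d,0xdf,0x0b}
#2 dst[0x00+3] := {0x1d,0xdf,0x0b}
query mem[0x09]=0xd5, mem[0x0e]=0x0b, mem[0x06]=0xdf, mem[0x00]=0x1d

MEM[0x09,0x0e,0x06,0x00] = d5 0b df 1d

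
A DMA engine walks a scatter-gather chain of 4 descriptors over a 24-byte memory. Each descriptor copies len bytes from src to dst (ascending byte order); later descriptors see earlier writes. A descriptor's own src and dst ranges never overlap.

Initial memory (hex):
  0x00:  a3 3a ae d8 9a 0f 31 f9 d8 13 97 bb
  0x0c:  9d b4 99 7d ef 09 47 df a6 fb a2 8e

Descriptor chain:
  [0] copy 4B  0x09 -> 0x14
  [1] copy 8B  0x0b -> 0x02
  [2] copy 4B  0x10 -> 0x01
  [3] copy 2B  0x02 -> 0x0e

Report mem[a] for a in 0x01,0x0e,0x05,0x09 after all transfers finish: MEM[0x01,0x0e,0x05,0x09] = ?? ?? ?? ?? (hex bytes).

#0 dst[0x14+4] := {0x13,0x97,0xbb,0x9d}
#1 dst[0x02+8] := {0xbb,0x9d,0xb4,0x99,0x7d,0xef,0x09,0x47}
#2 dst[0x01+4] := {0xef,0x09,0x47,0xdf}
#3 dst[0x0e+2] := {0x09,0x47}
query mem[0x01]=0xef, mem[0x0e]=0x09, mem[0x05]=0x99, mem[0x09]=0x47

MEM[0x01,0x0e,0x05,0x09] = ef 09 99 47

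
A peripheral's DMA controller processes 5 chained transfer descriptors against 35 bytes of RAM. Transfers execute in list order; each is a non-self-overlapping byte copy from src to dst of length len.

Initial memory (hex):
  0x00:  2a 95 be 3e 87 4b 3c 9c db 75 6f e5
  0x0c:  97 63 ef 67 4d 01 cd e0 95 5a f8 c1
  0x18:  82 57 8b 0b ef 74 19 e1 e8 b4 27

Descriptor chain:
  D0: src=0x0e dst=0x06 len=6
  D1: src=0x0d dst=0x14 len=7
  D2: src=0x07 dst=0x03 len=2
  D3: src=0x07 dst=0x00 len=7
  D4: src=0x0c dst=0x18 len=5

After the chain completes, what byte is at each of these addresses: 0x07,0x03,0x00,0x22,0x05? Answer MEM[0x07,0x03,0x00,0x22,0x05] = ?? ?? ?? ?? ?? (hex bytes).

MEM[0x07,0x03,0x00,0x22,0x05] = 67 cd 67 27 97

#0 dst[0x06+6] := {0xef,0x67,0x4d,0x01,0xcd,0xe0}
#1 dst[0x14+7] := {0x63,0xef,0x67,0x4d,0x01,0xcd,0xe0}
#2 dst[0x03+2] := {0x67,0x4d}
#3 dst[0x00+7] := {0x67,0x4d,0x01,0xcd,0xe0,0x97,0x63}
#4 dst[0x18+5] := {0x97,0x63,0xef,0x67,0x4d}
query mem[0x07]=0x67, mem[0x03]=0xcd, mem[0x00]=0x67, mem[0x22]=0x27, mem[0x05]=0x97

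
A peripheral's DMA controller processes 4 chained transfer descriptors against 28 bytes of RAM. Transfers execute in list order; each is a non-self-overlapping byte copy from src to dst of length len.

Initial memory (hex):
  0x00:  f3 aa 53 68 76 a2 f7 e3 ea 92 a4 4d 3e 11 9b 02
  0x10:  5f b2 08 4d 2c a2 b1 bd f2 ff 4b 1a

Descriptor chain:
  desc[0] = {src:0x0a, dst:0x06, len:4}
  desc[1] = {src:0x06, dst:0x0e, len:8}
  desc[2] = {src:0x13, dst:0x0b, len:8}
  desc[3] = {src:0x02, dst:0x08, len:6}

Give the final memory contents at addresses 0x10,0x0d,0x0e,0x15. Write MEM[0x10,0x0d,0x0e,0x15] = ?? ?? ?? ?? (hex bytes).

D0: mem[0x06..0x09] <- [a4 4d 3e 11]
D1: mem[0x0e..0x15] <- [a4 4d 3e 11 a4 4d 3e 11]
D2: mem[0x0b..0x12] <- [4d 3e 11 b1 bd f2 ff 4b]
D3: mem[0x08..0x0d] <- [53 68 76 a2 a4 4d]
query mem[0x10]=0xf2, mem[0x0d]=0x4d, mem[0x0e]=0xb1, mem[0x15]=0x11

MEM[0x10,0x0d,0x0e,0x15] = f2 4d b1 11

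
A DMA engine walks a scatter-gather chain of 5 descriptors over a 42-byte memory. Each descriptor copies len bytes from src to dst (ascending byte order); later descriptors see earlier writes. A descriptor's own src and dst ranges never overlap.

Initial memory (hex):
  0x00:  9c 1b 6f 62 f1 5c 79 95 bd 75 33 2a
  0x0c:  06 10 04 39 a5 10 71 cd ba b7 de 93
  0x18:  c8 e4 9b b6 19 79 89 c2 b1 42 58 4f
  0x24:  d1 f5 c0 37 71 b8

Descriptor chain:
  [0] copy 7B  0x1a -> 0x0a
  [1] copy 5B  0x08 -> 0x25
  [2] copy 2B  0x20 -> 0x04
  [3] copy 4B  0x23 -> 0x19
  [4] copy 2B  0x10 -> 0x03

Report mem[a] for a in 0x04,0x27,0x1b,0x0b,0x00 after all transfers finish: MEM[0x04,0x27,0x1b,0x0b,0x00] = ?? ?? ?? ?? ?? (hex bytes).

MEM[0x04,0x27,0x1b,0x0b,0x00] = 10 9b bd b6 9c

[0] 0x1a->0x0a len=7 : 9b b6 19 79 89 c2 b1
[1] 0x08->0x25 len=5 : bd 75 9b b6 19
[2] 0x20->0x04 len=2 : b1 42
[3] 0x23->0x19 len=4 : 4f d1 bd 75
[4] 0x10->0x03 len=2 : b1 10
query mem[0x04]=0x10, mem[0x27]=0x9b, mem[0x1b]=0xbd, mem[0x0b]=0xb6, mem[0x00]=0x9c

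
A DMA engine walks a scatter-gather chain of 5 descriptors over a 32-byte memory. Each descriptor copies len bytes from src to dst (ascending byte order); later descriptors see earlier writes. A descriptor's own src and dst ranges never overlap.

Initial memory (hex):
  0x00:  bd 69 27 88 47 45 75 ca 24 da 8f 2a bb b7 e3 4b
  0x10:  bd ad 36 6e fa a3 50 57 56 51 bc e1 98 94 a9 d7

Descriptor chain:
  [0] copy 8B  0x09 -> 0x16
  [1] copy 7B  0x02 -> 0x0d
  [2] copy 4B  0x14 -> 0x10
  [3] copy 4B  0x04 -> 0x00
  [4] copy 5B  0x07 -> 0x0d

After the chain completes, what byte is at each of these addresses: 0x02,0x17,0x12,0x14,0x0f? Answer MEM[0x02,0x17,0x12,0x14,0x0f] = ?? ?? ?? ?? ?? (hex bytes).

MEM[0x02,0x17,0x12,0x14,0x0f] = 75 8f da fa da

#0 dst[0x16+8] := {0xda,0x8f,0x2a,0xbb,0xb7,0xe3,0x4b,0xbd}
#1 dst[0x0d+7] := {0x27,0x88,0x47,0x45,0x75,0xca,0x24}
#2 dst[0x10+4] := {0xfa,0xa3,0xda,0x8f}
#3 dst[0x00+4] := {0x47,0x45,0x75,0xca}
#4 dst[0x0d+5] := {0xca,0x24,0xda,0x8f,0x2a}
query mem[0x02]=0x75, mem[0x17]=0x8f, mem[0x12]=0xda, mem[0x14]=0xfa, mem[0x0f]=0xda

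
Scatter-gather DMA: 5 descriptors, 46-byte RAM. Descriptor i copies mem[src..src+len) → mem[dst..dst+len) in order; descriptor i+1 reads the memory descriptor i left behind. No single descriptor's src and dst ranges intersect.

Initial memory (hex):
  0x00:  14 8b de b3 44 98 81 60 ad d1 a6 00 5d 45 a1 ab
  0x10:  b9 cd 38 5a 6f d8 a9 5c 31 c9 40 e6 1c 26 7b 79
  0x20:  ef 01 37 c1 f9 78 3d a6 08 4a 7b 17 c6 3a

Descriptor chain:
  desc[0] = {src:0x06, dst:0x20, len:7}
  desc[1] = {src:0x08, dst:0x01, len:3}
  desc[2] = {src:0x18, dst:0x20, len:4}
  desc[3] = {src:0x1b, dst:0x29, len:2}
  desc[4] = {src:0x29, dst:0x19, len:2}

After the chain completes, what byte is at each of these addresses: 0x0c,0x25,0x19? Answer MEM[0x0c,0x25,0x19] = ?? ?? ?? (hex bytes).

MEM[0x0c,0x25,0x19] = 5d 00 e6

D0: mem[0x20..0x26] <- [81 60 ad d1 a6 00 5d]
D1: mem[0x01..0x03] <- [ad d1 a6]
D2: mem[0x20..0x23] <- [31 c9 40 e6]
D3: mem[0x29..0x2a] <- [e6 1c]
D4: mem[0x19..0x1a] <- [e6 1c]
query mem[0x0c]=0x5d, mem[0x25]=0x00, mem[0x19]=0xe6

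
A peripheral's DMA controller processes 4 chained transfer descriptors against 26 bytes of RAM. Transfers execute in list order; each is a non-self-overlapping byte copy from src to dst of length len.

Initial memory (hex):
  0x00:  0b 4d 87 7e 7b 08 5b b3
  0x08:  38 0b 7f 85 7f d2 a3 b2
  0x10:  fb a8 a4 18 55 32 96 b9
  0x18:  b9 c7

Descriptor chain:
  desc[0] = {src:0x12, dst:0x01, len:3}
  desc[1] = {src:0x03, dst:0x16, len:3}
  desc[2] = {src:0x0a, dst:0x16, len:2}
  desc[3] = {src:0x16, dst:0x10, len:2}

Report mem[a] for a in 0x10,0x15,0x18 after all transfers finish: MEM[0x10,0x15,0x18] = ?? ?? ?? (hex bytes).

[0] 0x12->0x01 len=3 : a4 18 55
[1] 0x03->0x16 len=3 : 55 7b 08
[2] 0x0a->0x16 len=2 : 7f 85
[3] 0x16->0x10 len=2 : 7f 85
query mem[0x10]=0x7f, mem[0x15]=0x32, mem[0x18]=0x08

MEM[0x10,0x15,0x18] = 7f 32 08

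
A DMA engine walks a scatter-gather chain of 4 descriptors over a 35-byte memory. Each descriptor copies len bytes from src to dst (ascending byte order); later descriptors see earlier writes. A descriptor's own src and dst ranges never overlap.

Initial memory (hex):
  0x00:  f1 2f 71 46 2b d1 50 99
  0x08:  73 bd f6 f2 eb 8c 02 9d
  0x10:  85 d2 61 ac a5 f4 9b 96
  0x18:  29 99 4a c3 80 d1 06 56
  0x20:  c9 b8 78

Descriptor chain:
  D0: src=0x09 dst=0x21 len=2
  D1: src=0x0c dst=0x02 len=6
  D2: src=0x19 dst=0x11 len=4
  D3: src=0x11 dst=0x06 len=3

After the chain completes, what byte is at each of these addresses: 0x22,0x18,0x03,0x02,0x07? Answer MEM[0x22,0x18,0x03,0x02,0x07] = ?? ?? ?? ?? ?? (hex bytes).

D0: mem[0x21..0x22] <- [bd f6]
D1: mem[0x02..0x07] <- [eb 8c 02 9d 85 d2]
D2: mem[0x11..0x14] <- [99 4a c3 80]
D3: mem[0x06..0x08] <- [99 4a c3]
query mem[0x22]=0xf6, mem[0x18]=0x29, mem[0x03]=0x8c, mem[0x02]=0xeb, mem[0x07]=0x4a

MEM[0x22,0x18,0x03,0x02,0x07] = f6 29 8c eb 4a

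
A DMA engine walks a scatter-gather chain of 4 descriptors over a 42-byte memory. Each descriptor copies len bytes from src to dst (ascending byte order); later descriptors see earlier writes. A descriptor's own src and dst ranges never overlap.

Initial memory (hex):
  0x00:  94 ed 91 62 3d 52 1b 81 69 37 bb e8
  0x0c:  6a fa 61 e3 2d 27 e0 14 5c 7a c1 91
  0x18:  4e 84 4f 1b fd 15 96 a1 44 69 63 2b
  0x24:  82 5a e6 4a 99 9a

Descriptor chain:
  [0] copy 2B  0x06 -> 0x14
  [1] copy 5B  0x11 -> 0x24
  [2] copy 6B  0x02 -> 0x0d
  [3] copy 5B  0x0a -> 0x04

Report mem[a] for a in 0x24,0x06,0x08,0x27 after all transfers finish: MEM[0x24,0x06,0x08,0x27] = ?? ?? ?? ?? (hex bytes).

MEM[0x24,0x06,0x08,0x27] = 27 6a 62 1b

D0: mem[0x14..0x15] <- [1b 81]
D1: mem[0x24..0x28] <- [27 e0 14 1b 81]
D2: mem[0x0d..0x12] <- [91 62 3d 52 1b 81]
D3: mem[0x04..0x08] <- [bb e8 6a 91 62]
query mem[0x24]=0x27, mem[0x06]=0x6a, mem[0x08]=0x62, mem[0x27]=0x1b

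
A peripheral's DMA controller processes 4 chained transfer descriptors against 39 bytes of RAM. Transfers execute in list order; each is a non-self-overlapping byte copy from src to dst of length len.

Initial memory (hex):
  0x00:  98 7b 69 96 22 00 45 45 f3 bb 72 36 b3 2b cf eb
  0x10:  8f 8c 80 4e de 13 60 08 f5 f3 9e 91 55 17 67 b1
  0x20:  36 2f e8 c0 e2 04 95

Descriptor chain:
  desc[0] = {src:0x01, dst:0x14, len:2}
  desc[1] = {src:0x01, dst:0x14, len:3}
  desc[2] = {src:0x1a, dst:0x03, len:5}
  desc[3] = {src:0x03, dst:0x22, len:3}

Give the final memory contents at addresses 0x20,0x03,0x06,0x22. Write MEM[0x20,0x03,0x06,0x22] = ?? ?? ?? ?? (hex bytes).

#0 dst[0x14+2] := {0x7b,0x69}
#1 dst[0x14+3] := {0x7b,0x69,0x96}
#2 dst[0x03+5] := {0x9e,0x91,0x55,0x17,0x67}
#3 dst[0x22+3] := {0x9e,0x91,0x55}
query mem[0x20]=0x36, mem[0x03]=0x9e, mem[0x06]=0x17, mem[0x22]=0x9e

MEM[0x20,0x03,0x06,0x22] = 36 9e 17 9e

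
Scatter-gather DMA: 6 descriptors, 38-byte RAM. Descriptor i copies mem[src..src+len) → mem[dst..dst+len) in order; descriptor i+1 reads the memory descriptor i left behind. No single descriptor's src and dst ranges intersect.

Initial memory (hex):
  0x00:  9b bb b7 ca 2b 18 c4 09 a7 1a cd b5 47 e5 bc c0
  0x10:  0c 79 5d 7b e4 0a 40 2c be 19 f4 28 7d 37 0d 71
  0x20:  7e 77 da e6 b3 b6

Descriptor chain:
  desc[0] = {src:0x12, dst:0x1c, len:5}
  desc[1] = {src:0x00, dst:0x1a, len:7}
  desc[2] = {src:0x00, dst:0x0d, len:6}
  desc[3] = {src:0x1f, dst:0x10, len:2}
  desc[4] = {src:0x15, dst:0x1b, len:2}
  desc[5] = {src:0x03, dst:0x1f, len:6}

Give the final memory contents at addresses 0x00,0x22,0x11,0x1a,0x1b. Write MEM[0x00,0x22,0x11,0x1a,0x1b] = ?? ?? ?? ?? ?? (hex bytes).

#0 dst[0x1c+5] := {0x5d,0x7b,0xe4,0x0a,0x40}
#1 dst[0x1a+7] := {0x9b,0xbb,0xb7,0xca,0x2b,0x18,0xc4}
#2 dst[0x0d+6] := {0x9b,0xbb,0xb7,0xca,0x2b,0x18}
#3 dst[0x10+2] := {0x18,0xc4}
#4 dst[0x1b+2] := {0x0a,0x40}
#5 dst[0x1f+6] := {0xca,0x2b,0x18,0xc4,0x09,0xa7}
query mem[0x00]=0x9b, mem[0x22]=0xc4, mem[0x11]=0xc4, mem[0x1a]=0x9b, mem[0x1b]=0x0a

MEM[0x00,0x22,0x11,0x1a,0x1b] = 9b c4 c4 9b 0a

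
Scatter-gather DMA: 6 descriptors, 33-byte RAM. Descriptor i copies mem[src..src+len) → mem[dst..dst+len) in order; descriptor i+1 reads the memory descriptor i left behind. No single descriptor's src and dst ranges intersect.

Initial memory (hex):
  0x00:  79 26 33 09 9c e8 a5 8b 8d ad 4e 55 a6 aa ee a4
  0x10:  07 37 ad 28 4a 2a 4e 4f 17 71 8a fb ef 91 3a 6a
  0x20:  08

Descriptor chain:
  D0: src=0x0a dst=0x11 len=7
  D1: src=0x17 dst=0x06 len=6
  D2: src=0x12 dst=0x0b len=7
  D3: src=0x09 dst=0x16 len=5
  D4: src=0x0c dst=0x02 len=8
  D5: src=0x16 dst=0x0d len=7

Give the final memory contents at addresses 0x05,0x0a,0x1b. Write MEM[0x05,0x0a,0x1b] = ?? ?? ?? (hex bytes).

MEM[0x05,0x0a,0x1b] = a4 fb fb

  after D0: wrote 7B at 0x11 = 4e55a6aaeea407
  after D1: wrote 6B at 0x06 = 0717718afbef
  after D2: wrote 7B at 0x0b = 55a6aaeea40717
  after D3: wrote 5B at 0x16 = 8afb55a6aa
  after D4: wrote 8B at 0x02 = a6aaeea4071755a6
  after D5: wrote 7B at 0x0d = 8afb55a6aafbef
query mem[0x05]=0xa4, mem[0x0a]=0xfb, mem[0x1b]=0xfb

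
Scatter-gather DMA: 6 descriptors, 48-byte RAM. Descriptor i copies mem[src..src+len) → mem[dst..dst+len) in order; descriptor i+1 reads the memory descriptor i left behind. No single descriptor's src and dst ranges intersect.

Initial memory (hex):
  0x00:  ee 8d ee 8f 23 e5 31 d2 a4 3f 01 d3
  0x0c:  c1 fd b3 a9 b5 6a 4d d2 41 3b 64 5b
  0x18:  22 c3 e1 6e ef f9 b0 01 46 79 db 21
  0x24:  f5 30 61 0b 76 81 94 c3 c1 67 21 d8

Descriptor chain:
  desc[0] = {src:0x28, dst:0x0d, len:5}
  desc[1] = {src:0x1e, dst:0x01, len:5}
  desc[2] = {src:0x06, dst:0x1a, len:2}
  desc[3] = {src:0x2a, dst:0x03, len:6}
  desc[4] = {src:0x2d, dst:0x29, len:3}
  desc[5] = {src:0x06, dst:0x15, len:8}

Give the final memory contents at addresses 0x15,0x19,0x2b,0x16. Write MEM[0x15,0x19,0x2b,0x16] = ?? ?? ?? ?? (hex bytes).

MEM[0x15,0x19,0x2b,0x16] = 67 01 d8 21

#0 dst[0x0d+5] := {0x76,0x81,0x94,0xc3,0xc1}
#1 dst[0x01+5] := {0xb0,0x01,0x46,0x79,0xdb}
#2 dst[0x1a+2] := {0x31,0xd2}
#3 dst[0x03+6] := {0x94,0xc3,0xc1,0x67,0x21,0xd8}
#4 dst[0x29+3] := {0x67,0x21,0xd8}
#5 dst[0x15+8] := {0x67,0x21,0xd8,0x3f,0x01,0xd3,0xc1,0x76}
query mem[0x15]=0x67, mem[0x19]=0x01, mem[0x2b]=0xd8, mem[0x16]=0x21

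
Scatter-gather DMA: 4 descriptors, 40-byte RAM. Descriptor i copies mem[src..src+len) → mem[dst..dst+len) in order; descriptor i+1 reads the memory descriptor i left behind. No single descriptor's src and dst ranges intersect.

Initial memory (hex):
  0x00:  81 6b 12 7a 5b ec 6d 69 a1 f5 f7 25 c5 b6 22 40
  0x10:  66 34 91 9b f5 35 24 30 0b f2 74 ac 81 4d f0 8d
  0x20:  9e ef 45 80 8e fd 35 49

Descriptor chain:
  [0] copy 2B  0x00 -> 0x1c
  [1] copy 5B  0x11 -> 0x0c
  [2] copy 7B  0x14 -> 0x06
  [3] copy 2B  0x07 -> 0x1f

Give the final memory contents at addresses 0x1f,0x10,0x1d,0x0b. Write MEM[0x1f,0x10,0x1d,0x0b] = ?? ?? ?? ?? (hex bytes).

MEM[0x1f,0x10,0x1d,0x0b] = 35 35 6b f2

D0: mem[0x1c..0x1d] <- [81 6b]
D1: mem[0x0c..0x10] <- [34 91 9b f5 35]
D2: mem[0x06..0x0c] <- [f5 35 24 30 0b f2 74]
D3: mem[0x1f..0x20] <- [35 24]
query mem[0x1f]=0x35, mem[0x10]=0x35, mem[0x1d]=0x6b, mem[0x0b]=0xf2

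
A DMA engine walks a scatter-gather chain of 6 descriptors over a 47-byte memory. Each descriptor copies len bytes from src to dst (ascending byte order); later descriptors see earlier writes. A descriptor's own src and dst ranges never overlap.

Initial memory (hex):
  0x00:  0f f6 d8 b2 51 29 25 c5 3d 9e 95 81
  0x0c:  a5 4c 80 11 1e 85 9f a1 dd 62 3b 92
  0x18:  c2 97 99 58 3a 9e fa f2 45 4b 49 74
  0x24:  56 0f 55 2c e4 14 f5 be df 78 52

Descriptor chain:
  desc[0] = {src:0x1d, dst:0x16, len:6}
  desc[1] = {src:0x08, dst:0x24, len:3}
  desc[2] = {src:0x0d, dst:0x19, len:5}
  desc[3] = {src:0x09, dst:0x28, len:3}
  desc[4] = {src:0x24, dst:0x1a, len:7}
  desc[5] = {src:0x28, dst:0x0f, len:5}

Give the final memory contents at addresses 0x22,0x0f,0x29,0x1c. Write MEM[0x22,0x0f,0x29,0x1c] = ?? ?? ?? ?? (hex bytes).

MEM[0x22,0x0f,0x29,0x1c] = 49 9e 95 95

D0: mem[0x16..0x1b] <- [9e fa f2 45 4b 49]
D1: mem[0x24..0x26] <- [3d 9e 95]
D2: mem[0x19..0x1d] <- [4c 80 11 1e 85]
D3: mem[0x28..0x2a] <- [9e 95 81]
D4: mem[0x1a..0x20] <- [3d 9e 95 2c 9e 95 81]
D5: mem[0x0f..0x13] <- [9e 95 81 be df]
query mem[0x22]=0x49, mem[0x0f]=0x9e, mem[0x29]=0x95, mem[0x1c]=0x95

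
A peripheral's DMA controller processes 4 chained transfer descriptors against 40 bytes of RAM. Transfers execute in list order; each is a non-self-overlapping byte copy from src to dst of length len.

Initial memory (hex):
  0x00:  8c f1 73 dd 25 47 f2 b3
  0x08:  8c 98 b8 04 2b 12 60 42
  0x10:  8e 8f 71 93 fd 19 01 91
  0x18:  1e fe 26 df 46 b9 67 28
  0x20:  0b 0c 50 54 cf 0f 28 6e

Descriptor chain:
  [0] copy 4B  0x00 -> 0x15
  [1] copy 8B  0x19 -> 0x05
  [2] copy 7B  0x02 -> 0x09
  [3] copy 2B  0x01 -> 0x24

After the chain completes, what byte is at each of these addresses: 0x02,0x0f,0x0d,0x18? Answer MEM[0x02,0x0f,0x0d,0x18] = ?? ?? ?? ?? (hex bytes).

MEM[0x02,0x0f,0x0d,0x18] = 73 46 26 dd

D0: mem[0x15..0x18] <- [8c f1 73 dd]
D1: mem[0x05..0x0c] <- [fe 26 df 46 b9 67 28 0b]
D2: mem[0x09..0x0f] <- [73 dd 25 fe 26 df 46]
D3: mem[0x24..0x25] <- [f1 73]
query mem[0x02]=0x73, mem[0x0f]=0x46, mem[0x0d]=0x26, mem[0x18]=0xdd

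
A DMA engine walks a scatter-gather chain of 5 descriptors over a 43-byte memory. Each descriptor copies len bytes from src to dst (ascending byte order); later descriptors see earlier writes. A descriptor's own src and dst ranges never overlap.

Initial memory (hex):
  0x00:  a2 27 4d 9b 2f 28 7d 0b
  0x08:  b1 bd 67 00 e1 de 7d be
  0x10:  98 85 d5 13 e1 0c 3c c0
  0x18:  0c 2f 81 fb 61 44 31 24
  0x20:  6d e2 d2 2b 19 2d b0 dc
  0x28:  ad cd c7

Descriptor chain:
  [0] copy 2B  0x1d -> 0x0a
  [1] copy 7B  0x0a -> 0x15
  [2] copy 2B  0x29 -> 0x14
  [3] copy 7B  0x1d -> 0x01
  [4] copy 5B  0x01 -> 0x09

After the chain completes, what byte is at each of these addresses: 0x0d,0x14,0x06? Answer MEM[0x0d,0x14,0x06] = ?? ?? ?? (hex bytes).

  after D0: wrote 2B at 0x0a = 4431
  after D1: wrote 7B at 0x15 = 4431e1de7dbe98
  after D2: wrote 2B at 0x14 = cdc7
  after D3: wrote 7B at 0x01 = 4431246de2d22b
  after D4: wrote 5B at 0x09 = 4431246de2
query mem[0x0d]=0xe2, mem[0x14]=0xcd, mem[0x06]=0xd2

MEM[0x0d,0x14,0x06] = e2 cd d2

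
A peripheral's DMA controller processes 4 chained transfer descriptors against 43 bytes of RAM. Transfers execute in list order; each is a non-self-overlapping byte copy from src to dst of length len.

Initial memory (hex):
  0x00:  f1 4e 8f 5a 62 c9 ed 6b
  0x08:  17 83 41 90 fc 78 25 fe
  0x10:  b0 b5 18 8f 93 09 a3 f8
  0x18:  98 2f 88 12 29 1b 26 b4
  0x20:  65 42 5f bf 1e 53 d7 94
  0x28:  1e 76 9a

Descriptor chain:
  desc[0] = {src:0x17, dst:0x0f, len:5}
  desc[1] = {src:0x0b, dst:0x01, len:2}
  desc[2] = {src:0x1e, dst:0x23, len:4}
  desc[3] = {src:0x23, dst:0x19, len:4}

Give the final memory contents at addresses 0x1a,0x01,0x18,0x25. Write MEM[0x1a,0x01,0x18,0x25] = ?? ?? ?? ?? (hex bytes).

#0 dst[0x0f+5] := {0xf8,0x98,0x2f,0x88,0x12}
#1 dst[0x01+2] := {0x90,0xfc}
#2 dst[0x23+4] := {0x26,0xb4,0x65,0x42}
#3 dst[0x19+4] := {0x26,0xb4,0x65,0x42}
query mem[0x1a]=0xb4, mem[0x01]=0x90, mem[0x18]=0x98, mem[0x25]=0x65

MEM[0x1a,0x01,0x18,0x25] = b4 90 98 65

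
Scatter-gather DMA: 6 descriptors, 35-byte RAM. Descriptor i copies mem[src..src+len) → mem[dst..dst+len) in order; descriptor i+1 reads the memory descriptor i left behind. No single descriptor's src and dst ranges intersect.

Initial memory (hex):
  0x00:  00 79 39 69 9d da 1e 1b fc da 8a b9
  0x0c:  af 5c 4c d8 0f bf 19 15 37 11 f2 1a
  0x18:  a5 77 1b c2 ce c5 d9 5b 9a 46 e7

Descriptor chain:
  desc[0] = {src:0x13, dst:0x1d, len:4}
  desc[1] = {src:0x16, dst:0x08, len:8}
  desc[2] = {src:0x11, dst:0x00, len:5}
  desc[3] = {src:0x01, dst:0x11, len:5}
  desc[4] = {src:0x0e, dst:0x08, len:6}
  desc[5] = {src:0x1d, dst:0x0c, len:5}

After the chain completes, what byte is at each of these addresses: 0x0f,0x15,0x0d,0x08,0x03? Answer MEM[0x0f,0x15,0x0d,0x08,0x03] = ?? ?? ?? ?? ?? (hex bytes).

[0] 0x13->0x1d len=4 : 15 37 11 f2
[1] 0x16->0x08 len=8 : f2 1a a5 77 1b c2 ce 15
[2] 0x11->0x00 len=5 : bf 19 15 37 11
[3] 0x01->0x11 len=5 : 19 15 37 11 da
[4] 0x0e->0x08 len=6 : ce 15 0f 19 15 37
[5] 0x1d->0x0c len=5 : 15 37 11 f2 46
query mem[0x0f]=0xf2, mem[0x15]=0xda, mem[0x0d]=0x37, mem[0x08]=0xce, mem[0x03]=0x37

MEM[0x0f,0x15,0x0d,0x08,0x03] = f2 da 37 ce 37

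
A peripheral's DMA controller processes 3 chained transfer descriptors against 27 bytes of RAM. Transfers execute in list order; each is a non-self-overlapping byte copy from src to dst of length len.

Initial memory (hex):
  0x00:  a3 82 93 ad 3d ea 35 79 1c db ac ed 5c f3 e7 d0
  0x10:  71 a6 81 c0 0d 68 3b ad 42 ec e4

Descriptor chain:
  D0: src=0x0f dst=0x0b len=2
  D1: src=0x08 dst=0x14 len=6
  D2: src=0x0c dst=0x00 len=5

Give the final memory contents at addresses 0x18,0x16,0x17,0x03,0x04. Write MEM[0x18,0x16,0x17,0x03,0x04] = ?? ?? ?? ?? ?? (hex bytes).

MEM[0x18,0x16,0x17,0x03,0x04] = 71 ac d0 d0 71

#0 dst[0x0b+2] := {0xd0,0x71}
#1 dst[0x14+6] := {0x1c,0xdb,0xac,0xd0,0x71,0xf3}
#2 dst[0x00+5] := {0x71,0xf3,0xe7,0xd0,0x71}
query mem[0x18]=0x71, mem[0x16]=0xac, mem[0x17]=0xd0, mem[0x03]=0xd0, mem[0x04]=0x71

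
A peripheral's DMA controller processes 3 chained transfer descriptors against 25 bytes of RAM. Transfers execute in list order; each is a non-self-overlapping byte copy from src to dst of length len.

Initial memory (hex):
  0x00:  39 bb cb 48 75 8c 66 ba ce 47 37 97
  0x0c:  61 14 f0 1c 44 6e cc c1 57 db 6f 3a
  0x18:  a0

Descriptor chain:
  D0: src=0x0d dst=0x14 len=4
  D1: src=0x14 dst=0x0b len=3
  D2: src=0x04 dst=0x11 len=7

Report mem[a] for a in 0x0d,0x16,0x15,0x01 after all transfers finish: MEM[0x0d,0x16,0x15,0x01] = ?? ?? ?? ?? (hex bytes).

MEM[0x0d,0x16,0x15,0x01] = 1c 47 ce bb

  after D0: wrote 4B at 0x14 = 14f01c44
  after D1: wrote 3B at 0x0b = 14f01c
  after D2: wrote 7B at 0x11 = 758c66bace4737
query mem[0x0d]=0x1c, mem[0x16]=0x47, mem[0x15]=0xce, mem[0x01]=0xbb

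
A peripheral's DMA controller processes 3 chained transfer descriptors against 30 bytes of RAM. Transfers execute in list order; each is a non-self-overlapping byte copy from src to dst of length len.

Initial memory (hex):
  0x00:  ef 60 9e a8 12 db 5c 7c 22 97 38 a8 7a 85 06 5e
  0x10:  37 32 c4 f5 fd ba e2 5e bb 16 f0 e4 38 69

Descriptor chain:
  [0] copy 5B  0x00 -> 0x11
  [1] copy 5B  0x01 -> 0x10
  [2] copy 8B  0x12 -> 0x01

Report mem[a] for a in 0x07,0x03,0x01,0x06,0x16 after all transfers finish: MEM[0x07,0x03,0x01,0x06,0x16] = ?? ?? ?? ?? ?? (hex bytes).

#0 dst[0x11+5] := {0xef,0x60,0x9e,0xa8,0x12}
#1 dst[0x10+5] := {0x60,0x9e,0xa8,0x12,0xdb}
#2 dst[0x01+8] := {0xa8,0x12,0xdb,0x12,0xe2,0x5e,0xbb,0x16}
query mem[0x07]=0xbb, mem[0x03]=0xdb, mem[0x01]=0xa8, mem[0x06]=0x5e, mem[0x16]=0xe2

MEM[0x07,0x03,0x01,0x06,0x16] = bb db a8 5e e2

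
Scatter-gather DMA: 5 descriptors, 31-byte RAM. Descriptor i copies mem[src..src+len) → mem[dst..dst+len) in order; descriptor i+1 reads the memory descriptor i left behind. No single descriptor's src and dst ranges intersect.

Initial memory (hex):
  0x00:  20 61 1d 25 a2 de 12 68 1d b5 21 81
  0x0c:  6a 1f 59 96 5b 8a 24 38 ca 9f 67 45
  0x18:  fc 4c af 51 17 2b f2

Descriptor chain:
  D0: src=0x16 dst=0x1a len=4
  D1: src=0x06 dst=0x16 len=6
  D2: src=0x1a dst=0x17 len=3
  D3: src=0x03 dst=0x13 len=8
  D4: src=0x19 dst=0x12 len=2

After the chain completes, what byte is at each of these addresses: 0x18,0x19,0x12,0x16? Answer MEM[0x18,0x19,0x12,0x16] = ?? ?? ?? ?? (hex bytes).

#0 dst[0x1a+4] := {0x67,0x45,0xfc,0x4c}
#1 dst[0x16+6] := {0x12,0x68,0x1d,0xb5,0x21,0x81}
#2 dst[0x17+3] := {0x21,0x81,0xfc}
#3 dst[0x13+8] := {0x25,0xa2,0xde,0x12,0x68,0x1d,0xb5,0x21}
#4 dst[0x12+2] := {0xb5,0x21}
query mem[0x18]=0x1d, mem[0x19]=0xb5, mem[0x12]=0xb5, mem[0x16]=0x12

MEM[0x18,0x19,0x12,0x16] = 1d b5 b5 12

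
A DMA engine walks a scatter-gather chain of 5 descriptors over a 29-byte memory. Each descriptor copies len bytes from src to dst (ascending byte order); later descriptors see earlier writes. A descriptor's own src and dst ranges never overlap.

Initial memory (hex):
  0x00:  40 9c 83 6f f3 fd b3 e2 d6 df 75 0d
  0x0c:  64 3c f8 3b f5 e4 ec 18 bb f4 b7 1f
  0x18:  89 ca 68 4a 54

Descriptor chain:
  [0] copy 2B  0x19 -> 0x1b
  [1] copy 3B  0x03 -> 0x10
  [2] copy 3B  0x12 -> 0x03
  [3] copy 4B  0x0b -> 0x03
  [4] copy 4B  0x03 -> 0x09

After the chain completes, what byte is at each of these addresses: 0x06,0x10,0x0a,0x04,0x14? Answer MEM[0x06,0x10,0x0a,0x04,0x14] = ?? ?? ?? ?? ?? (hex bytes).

D0: mem[0x1b..0x1c] <- [ca 68]
D1: mem[0x10..0x12] <- [6f f3 fd]
D2: mem[0x03..0x05] <- [fd 18 bb]
D3: mem[0x03..0x06] <- [0d 64 3c f8]
D4: mem[0x09..0x0c] <- [0d 64 3c f8]
query mem[0x06]=0xf8, mem[0x10]=0x6f, mem[0x0a]=0x64, mem[0x04]=0x64, mem[0x14]=0xbb

MEM[0x06,0x10,0x0a,0x04,0x14] = f8 6f 64 64 bb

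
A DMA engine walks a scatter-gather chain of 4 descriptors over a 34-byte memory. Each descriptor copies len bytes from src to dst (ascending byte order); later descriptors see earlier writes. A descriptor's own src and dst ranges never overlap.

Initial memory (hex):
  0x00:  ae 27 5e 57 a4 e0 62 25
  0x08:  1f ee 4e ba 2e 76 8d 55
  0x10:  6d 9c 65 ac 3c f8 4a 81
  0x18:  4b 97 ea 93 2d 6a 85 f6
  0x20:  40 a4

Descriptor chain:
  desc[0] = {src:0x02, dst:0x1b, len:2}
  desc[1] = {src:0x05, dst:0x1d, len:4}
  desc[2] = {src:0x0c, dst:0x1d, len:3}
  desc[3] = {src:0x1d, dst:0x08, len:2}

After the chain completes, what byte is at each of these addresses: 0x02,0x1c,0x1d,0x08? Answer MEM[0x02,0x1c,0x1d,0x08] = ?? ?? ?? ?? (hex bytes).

MEM[0x02,0x1c,0x1d,0x08] = 5e 57 2e 2e

#0 dst[0x1b+2] := {0x5e,0x57}
#1 dst[0x1d+4] := {0xe0,0x62,0x25,0x1f}
#2 dst[0x1d+3] := {0x2e,0x76,0x8d}
#3 dst[0x08+2] := {0x2e,0x76}
query mem[0x02]=0x5e, mem[0x1c]=0x57, mem[0x1d]=0x2e, mem[0x08]=0x2e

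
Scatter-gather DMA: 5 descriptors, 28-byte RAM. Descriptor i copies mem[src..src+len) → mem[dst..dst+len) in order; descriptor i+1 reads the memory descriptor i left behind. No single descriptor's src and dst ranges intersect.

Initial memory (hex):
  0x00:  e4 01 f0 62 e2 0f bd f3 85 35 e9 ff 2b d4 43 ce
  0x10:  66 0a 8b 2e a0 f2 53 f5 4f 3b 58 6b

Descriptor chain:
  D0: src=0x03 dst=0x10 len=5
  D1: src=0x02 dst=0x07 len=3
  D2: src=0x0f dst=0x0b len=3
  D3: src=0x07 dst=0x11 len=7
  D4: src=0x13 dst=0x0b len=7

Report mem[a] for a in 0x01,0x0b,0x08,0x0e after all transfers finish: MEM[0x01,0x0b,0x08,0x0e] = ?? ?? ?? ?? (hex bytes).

MEM[0x01,0x0b,0x08,0x0e] = 01 e2 62 62

#0 dst[0x10+5] := {0x62,0xe2,0x0f,0xbd,0xf3}
#1 dst[0x07+3] := {0xf0,0x62,0xe2}
#2 dst[0x0b+3] := {0xce,0x62,0xe2}
#3 dst[0x11+7] := {0xf0,0x62,0xe2,0xe9,0xce,0x62,0xe2}
#4 dst[0x0b+7] := {0xe2,0xe9,0xce,0x62,0xe2,0x4f,0x3b}
query mem[0x01]=0x01, mem[0x0b]=0xe2, mem[0x08]=0x62, mem[0x0e]=0x62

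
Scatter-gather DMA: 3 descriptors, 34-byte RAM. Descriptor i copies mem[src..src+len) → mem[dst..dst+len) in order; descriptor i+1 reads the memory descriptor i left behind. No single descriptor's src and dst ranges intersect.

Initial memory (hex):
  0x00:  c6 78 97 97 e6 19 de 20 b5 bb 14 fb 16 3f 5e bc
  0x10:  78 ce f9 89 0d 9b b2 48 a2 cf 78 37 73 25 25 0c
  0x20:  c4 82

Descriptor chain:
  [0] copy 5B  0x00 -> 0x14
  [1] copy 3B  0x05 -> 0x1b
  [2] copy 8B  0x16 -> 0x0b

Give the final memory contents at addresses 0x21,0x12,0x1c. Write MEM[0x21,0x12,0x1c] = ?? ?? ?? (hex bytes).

MEM[0x21,0x12,0x1c] = 82 20 de

  after D0: wrote 5B at 0x14 = c6789797e6
  after D1: wrote 3B at 0x1b = 19de20
  after D2: wrote 8B at 0x0b = 9797e6cf7819de20
query mem[0x21]=0x82, mem[0x12]=0x20, mem[0x1c]=0xde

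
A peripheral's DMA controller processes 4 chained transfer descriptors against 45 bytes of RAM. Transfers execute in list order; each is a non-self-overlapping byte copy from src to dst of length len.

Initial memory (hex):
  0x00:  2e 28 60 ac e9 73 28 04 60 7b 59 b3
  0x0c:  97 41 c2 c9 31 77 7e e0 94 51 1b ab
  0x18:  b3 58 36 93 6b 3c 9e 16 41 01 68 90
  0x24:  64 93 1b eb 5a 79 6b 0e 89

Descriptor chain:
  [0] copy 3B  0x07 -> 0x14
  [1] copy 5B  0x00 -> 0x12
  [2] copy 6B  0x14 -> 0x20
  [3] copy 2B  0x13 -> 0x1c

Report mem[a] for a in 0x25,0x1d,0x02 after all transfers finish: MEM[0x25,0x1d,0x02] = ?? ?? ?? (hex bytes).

MEM[0x25,0x1d,0x02] = 58 60 60

  after D0: wrote 3B at 0x14 = 04607b
  after D1: wrote 5B at 0x12 = 2e2860ace9
  after D2: wrote 6B at 0x20 = 60ace9abb358
  after D3: wrote 2B at 0x1c = 2860
query mem[0x25]=0x58, mem[0x1d]=0x60, mem[0x02]=0x60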